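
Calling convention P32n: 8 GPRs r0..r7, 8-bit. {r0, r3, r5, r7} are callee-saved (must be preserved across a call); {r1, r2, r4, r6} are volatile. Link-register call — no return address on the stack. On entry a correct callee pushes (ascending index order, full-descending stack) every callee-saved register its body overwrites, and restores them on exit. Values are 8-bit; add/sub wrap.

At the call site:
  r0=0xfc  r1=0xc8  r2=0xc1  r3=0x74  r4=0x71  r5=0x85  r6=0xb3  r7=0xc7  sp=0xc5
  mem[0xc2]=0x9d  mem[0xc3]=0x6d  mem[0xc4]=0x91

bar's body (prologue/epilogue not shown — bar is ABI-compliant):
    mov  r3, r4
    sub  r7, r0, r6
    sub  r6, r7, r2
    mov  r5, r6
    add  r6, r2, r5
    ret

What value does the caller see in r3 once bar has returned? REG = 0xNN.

prologue: push r3 -> mem[0xc4]=0x74, sp=0xc4
prologue: push r5 -> mem[0xc3]=0x85, sp=0xc3
prologue: push r7 -> mem[0xc2]=0xc7, sp=0xc2
body[0] mov  r3, r4 -> r3=0x71
body[1] sub  r7, r0, r6 -> r7=0x49
body[2] sub  r6, r7, r2 -> r6=0x88
body[3] mov  r5, r6 -> r5=0x88
body[4] add  r6, r2, r5 -> r6=0x49
epilogue: pop r7=0xc7, sp=0xc3
epilogue: pop r5=0x85, sp=0xc4
epilogue: pop r3=0x74, sp=0xc5
r3 is callee-saved -> restored

REG = 0x74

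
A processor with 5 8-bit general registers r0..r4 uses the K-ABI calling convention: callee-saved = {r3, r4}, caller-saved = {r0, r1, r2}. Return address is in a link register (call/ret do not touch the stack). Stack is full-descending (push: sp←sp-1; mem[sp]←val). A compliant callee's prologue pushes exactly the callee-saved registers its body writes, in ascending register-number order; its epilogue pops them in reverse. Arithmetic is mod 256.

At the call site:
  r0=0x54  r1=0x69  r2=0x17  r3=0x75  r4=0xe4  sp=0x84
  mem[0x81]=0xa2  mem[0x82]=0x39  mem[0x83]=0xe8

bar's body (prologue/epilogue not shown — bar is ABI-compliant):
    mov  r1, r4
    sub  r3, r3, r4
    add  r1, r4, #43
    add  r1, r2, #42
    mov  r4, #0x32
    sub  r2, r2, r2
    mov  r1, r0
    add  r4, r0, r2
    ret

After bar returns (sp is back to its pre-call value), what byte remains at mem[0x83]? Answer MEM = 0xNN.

MEM = 0x75

prologue: push r3 -> mem[0x83]=0x75, sp=0x83
prologue: push r4 -> mem[0x82]=0xe4, sp=0x82
body[0] mov  r1, r4 -> r1=0xe4
body[1] sub  r3, r3, r4 -> r3=0x91
body[2] add  r1, r4, #43 -> r1=0x0f
body[3] add  r1, r2, #42 -> r1=0x41
body[4] mov  r4, #0x32 -> r4=0x32
body[5] sub  r2, r2, r2 -> r2=0x00
body[6] mov  r1, r0 -> r1=0x54
body[7] add  r4, r0, r2 -> r4=0x54
epilogue: pop r4=0xe4, sp=0x83
epilogue: pop r3=0x75, sp=0x84
prologue pushed ['r3', 'r4'] at ['0x83', '0x82']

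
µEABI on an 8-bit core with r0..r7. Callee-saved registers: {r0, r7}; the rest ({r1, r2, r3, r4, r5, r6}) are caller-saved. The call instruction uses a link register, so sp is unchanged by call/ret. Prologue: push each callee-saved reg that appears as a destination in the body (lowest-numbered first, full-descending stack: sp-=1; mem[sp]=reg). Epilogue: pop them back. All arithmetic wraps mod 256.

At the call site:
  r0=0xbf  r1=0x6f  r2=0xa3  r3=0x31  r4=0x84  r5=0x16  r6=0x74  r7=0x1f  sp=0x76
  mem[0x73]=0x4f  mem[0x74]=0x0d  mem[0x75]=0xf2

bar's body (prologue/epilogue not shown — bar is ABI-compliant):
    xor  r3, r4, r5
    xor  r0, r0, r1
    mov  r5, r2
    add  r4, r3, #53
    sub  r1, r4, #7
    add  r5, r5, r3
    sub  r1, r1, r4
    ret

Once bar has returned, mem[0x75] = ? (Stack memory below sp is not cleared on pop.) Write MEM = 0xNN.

prologue: push r0 -> mem[0x75]=0xbf, sp=0x75
body[0] xor  r3, r4, r5 -> r3=0x92
body[1] xor  r0, r0, r1 -> r0=0xd0
body[2] mov  r5, r2 -> r5=0xa3
body[3] add  r4, r3, #53 -> r4=0xc7
body[4] sub  r1, r4, #7 -> r1=0xc0
body[5] add  r5, r5, r3 -> r5=0x35
body[6] sub  r1, r1, r4 -> r1=0xf9
epilogue: pop r0=0xbf, sp=0x76
prologue pushed ['r0'] at ['0x75']

MEM = 0xbf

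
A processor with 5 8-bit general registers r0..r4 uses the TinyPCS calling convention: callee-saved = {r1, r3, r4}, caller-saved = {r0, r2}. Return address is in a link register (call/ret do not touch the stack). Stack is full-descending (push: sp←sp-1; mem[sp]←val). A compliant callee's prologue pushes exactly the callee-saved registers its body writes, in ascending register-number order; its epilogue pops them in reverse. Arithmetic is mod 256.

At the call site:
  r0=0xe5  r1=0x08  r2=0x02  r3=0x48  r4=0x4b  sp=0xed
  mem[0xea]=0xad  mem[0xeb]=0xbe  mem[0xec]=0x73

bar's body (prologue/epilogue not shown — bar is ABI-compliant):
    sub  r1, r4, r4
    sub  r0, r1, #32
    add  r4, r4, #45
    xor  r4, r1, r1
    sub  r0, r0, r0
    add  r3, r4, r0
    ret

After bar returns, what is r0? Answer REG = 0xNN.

REG = 0x00

prologue: push r1 -> mem[0xec]=0x08, sp=0xec
prologue: push r3 -> mem[0xeb]=0x48, sp=0xeb
prologue: push r4 -> mem[0xea]=0x4b, sp=0xea
body[0] sub  r1, r4, r4 -> r1=0x00
body[1] sub  r0, r1, #32 -> r0=0xe0
body[2] add  r4, r4, #45 -> r4=0x78
body[3] xor  r4, r1, r1 -> r4=0x00
body[4] sub  r0, r0, r0 -> r0=0x00
body[5] add  r3, r4, r0 -> r3=0x00
epilogue: pop r4=0x4b, sp=0xeb
epilogue: pop r3=0x48, sp=0xec
epilogue: pop r1=0x08, sp=0xed
r0 is caller-saved -> body value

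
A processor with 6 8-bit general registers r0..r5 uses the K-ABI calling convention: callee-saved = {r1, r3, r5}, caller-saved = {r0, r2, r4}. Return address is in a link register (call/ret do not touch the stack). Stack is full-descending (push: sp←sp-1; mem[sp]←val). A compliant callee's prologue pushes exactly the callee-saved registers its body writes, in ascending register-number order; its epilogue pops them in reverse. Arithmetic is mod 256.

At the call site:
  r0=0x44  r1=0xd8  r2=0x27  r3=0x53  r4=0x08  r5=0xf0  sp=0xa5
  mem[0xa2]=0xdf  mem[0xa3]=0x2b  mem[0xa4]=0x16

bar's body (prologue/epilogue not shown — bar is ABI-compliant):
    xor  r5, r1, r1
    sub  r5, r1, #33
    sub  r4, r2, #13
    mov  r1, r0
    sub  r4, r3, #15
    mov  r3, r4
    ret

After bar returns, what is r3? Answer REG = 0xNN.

prologue: push r1 → mem[0xa4]=0xd8, sp=0xa4
prologue: push r3 → mem[0xa3]=0x53, sp=0xa3
prologue: push r5 → mem[0xa2]=0xf0, sp=0xa2
body[0] xor  r5, r1, r1 → r5=0x00
body[1] sub  r5, r1, #33 → r5=0xb7
body[2] sub  r4, r2, #13 → r4=0x1a
body[3] mov  r1, r0 → r1=0x44
body[4] sub  r4, r3, #15 → r4=0x44
body[5] mov  r3, r4 → r3=0x44
epilogue: pop r5=0xf0, sp=0xa3
epilogue: pop r3=0x53, sp=0xa4
epilogue: pop r1=0xd8, sp=0xa5
r3 is callee-saved → restored

REG = 0x53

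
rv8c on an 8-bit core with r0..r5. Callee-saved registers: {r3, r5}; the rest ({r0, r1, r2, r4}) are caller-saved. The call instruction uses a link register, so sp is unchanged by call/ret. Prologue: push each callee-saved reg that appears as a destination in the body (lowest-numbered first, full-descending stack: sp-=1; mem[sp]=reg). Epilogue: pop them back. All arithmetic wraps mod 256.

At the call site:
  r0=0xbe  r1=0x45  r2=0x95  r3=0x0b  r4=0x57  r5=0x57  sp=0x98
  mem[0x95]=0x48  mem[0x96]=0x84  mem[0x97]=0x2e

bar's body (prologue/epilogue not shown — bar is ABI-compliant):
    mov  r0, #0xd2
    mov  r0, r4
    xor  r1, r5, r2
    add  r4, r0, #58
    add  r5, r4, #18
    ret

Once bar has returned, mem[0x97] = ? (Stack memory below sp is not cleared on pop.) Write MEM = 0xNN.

MEM = 0x57

prologue: push r5 → mem[0x97]=0x57, sp=0x97
body[0] mov  r0, #0xd2 → r0=0xd2
body[1] mov  r0, r4 → r0=0x57
body[2] xor  r1, r5, r2 → r1=0xc2
body[3] add  r4, r0, #58 → r4=0x91
body[4] add  r5, r4, #18 → r5=0xa3
epilogue: pop r5=0x57, sp=0x98
prologue pushed ['r5'] at ['0x97']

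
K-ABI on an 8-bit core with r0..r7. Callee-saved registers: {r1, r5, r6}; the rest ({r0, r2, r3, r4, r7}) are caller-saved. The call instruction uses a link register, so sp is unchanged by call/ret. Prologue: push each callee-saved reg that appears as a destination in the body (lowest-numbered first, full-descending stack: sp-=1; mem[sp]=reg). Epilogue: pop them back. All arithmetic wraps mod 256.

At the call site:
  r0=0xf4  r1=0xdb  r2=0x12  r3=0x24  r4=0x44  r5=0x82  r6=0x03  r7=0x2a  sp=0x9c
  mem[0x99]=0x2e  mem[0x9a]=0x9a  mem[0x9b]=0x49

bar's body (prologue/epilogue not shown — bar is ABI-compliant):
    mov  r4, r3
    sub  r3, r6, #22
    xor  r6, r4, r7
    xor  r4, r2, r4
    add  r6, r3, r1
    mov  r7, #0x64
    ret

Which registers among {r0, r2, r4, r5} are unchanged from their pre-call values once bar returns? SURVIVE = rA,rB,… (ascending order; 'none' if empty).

SURVIVE = r0,r2,r5

prologue: push r6 -> mem[0x9b]=0x03, sp=0x9b
body[0] mov  r4, r3 -> r4=0x24
body[1] sub  r3, r6, #22 -> r3=0xed
body[2] xor  r6, r4, r7 -> r6=0x0e
body[3] xor  r4, r2, r4 -> r4=0x36
body[4] add  r6, r3, r1 -> r6=0xc8
body[5] mov  r7, #0x64 -> r7=0x64
epilogue: pop r6=0x03, sp=0x9c
r0: caller-saved, written=False
r2: caller-saved, written=False
r4: caller-saved, written=True
r5: callee-saved, written=False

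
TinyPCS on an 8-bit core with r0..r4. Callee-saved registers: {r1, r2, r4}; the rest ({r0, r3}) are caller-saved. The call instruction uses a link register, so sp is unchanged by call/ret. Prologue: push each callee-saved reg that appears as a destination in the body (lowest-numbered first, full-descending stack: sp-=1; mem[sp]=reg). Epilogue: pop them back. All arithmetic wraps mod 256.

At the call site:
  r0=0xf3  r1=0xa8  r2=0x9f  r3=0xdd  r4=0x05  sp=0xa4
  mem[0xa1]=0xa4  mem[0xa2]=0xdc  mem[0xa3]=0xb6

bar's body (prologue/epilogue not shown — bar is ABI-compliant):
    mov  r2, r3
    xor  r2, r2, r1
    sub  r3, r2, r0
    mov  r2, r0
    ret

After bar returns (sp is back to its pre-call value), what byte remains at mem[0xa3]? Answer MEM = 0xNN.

MEM = 0x9f

prologue: push r2 -> mem[0xa3]=0x9f, sp=0xa3
body[0] mov  r2, r3 -> r2=0xdd
body[1] xor  r2, r2, r1 -> r2=0x75
body[2] sub  r3, r2, r0 -> r3=0x82
body[3] mov  r2, r0 -> r2=0xf3
epilogue: pop r2=0x9f, sp=0xa4
prologue pushed ['r2'] at ['0xa3']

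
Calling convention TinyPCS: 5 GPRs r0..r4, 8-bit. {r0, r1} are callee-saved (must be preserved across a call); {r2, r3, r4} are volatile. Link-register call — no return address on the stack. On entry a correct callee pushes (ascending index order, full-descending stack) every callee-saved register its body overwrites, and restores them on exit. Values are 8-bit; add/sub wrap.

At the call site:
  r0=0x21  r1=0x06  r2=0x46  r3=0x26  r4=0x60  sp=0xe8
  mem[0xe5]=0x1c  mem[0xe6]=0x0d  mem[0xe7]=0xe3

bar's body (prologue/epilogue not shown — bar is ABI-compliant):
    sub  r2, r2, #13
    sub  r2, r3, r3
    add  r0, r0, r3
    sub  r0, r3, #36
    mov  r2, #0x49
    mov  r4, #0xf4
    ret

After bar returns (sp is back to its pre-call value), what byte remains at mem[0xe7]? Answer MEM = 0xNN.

prologue: push r0 → mem[0xe7]=0x21, sp=0xe7
body[0] sub  r2, r2, #13 → r2=0x39
body[1] sub  r2, r3, r3 → r2=0x00
body[2] add  r0, r0, r3 → r0=0x47
body[3] sub  r0, r3, #36 → r0=0x02
body[4] mov  r2, #0x49 → r2=0x49
body[5] mov  r4, #0xf4 → r4=0xf4
epilogue: pop r0=0x21, sp=0xe8
prologue pushed ['r0'] at ['0xe7']

MEM = 0x21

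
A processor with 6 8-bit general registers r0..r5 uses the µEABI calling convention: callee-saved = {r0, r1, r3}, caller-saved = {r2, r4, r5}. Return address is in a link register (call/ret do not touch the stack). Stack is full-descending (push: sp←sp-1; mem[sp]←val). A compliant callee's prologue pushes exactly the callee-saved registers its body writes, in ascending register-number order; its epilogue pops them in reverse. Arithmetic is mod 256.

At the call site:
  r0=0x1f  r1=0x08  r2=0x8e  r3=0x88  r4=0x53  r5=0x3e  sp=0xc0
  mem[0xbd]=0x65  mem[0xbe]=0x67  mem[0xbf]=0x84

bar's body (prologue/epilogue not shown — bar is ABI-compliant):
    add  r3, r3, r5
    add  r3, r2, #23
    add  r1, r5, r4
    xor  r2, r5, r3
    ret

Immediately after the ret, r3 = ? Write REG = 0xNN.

REG = 0x88

prologue: push r1 -> mem[0xbf]=0x08, sp=0xbf
prologue: push r3 -> mem[0xbe]=0x88, sp=0xbe
body[0] add  r3, r3, r5 -> r3=0xc6
body[1] add  r3, r2, #23 -> r3=0xa5
body[2] add  r1, r5, r4 -> r1=0x91
body[3] xor  r2, r5, r3 -> r2=0x9b
epilogue: pop r3=0x88, sp=0xbf
epilogue: pop r1=0x08, sp=0xc0
r3 is callee-saved -> restored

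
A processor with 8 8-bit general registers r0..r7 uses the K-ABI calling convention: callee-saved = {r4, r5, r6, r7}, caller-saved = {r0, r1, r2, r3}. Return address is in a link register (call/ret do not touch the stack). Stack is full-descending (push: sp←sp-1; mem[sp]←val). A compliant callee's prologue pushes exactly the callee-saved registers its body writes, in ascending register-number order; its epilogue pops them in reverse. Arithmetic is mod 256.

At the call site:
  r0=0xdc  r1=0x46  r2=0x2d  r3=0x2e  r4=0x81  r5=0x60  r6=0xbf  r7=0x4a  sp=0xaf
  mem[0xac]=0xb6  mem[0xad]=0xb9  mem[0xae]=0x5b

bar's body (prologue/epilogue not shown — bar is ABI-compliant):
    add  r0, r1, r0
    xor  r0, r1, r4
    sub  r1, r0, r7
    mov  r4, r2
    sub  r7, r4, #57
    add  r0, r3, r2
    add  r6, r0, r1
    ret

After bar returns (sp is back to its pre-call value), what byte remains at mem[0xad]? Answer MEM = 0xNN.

prologue: push r4 -> mem[0xae]=0x81, sp=0xae
prologue: push r6 -> mem[0xad]=0xbf, sp=0xad
prologue: push r7 -> mem[0xac]=0x4a, sp=0xac
body[0] add  r0, r1, r0 -> r0=0x22
body[1] xor  r0, r1, r4 -> r0=0xc7
body[2] sub  r1, r0, r7 -> r1=0x7d
body[3] mov  r4, r2 -> r4=0x2d
body[4] sub  r7, r4, #57 -> r7=0xf4
body[5] add  r0, r3, r2 -> r0=0x5b
body[6] add  r6, r0, r1 -> r6=0xd8
epilogue: pop r7=0x4a, sp=0xad
epilogue: pop r6=0xbf, sp=0xae
epilogue: pop r4=0x81, sp=0xaf
prologue pushed ['r4', 'r6', 'r7'] at ['0xae', '0xad', '0xac']

MEM = 0xbf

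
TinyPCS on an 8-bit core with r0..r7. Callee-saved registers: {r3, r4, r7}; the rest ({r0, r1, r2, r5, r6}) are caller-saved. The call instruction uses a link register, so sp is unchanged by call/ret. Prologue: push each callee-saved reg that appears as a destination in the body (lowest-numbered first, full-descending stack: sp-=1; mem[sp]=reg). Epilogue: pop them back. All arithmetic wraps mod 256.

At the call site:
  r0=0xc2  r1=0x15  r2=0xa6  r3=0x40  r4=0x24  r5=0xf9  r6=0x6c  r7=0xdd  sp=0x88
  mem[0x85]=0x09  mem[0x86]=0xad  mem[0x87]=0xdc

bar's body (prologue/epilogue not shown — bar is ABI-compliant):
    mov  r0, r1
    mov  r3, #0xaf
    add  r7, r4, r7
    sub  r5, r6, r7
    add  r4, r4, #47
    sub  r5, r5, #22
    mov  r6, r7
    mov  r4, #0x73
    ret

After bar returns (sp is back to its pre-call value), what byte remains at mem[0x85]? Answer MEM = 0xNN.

prologue: push r3 → mem[0x87]=0x40, sp=0x87
prologue: push r4 → mem[0x86]=0x24, sp=0x86
prologue: push r7 → mem[0x85]=0xdd, sp=0x85
body[0] mov  r0, r1 → r0=0x15
body[1] mov  r3, #0xaf → r3=0xaf
body[2] add  r7, r4, r7 → r7=0x01
body[3] sub  r5, r6, r7 → r5=0x6b
body[4] add  r4, r4, #47 → r4=0x53
body[5] sub  r5, r5, #22 → r5=0x55
body[6] mov  r6, r7 → r6=0x01
body[7] mov  r4, #0x73 → r4=0x73
epilogue: pop r7=0xdd, sp=0x86
epilogue: pop r4=0x24, sp=0x87
epilogue: pop r3=0x40, sp=0x88
prologue pushed ['r3', 'r4', 'r7'] at ['0x87', '0x86', '0x85']

MEM = 0xdd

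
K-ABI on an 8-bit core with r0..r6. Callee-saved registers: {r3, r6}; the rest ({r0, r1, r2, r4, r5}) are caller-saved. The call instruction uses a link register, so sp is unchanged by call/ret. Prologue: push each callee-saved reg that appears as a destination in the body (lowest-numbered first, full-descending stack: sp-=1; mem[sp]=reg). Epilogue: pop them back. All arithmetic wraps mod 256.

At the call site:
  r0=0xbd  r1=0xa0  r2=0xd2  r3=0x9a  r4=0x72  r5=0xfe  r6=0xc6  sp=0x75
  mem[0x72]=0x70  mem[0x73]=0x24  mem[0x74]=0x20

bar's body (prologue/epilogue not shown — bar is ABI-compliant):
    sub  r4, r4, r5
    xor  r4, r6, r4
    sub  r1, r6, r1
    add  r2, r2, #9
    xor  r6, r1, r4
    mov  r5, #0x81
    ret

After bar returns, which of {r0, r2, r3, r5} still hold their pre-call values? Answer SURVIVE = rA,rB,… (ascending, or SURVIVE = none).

SURVIVE = r0,r3

prologue: push r6 → mem[0x74]=0xc6, sp=0x74
body[0] sub  r4, r4, r5 → r4=0x74
body[1] xor  r4, r6, r4 → r4=0xb2
body[2] sub  r1, r6, r1 → r1=0x26
body[3] add  r2, r2, #9 → r2=0xdb
body[4] xor  r6, r1, r4 → r6=0x94
body[5] mov  r5, #0x81 → r5=0x81
epilogue: pop r6=0xc6, sp=0x75
r0: caller-saved, written=False
r2: caller-saved, written=True
r3: callee-saved, written=False
r5: caller-saved, written=True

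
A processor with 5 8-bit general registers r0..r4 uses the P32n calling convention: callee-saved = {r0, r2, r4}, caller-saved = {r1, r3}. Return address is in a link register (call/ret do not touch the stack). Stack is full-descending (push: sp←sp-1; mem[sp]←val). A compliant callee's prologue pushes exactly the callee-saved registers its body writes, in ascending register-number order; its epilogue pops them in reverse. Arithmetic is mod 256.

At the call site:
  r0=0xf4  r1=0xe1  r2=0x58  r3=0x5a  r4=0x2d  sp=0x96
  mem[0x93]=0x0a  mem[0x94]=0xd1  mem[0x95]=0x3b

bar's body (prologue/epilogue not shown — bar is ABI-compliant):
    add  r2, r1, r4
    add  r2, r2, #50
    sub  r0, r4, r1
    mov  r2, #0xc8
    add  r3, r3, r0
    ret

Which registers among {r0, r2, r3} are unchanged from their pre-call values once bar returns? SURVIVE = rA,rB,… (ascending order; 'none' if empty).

prologue: push r0 -> mem[0x95]=0xf4, sp=0x95
prologue: push r2 -> mem[0x94]=0x58, sp=0x94
body[0] add  r2, r1, r4 -> r2=0x0e
body[1] add  r2, r2, #50 -> r2=0x40
body[2] sub  r0, r4, r1 -> r0=0x4c
body[3] mov  r2, #0xc8 -> r2=0xc8
body[4] add  r3, r3, r0 -> r3=0xa6
epilogue: pop r2=0x58, sp=0x95
epilogue: pop r0=0xf4, sp=0x96
r0: callee-saved, written=True
r2: callee-saved, written=True
r3: caller-saved, written=True

SURVIVE = r0,r2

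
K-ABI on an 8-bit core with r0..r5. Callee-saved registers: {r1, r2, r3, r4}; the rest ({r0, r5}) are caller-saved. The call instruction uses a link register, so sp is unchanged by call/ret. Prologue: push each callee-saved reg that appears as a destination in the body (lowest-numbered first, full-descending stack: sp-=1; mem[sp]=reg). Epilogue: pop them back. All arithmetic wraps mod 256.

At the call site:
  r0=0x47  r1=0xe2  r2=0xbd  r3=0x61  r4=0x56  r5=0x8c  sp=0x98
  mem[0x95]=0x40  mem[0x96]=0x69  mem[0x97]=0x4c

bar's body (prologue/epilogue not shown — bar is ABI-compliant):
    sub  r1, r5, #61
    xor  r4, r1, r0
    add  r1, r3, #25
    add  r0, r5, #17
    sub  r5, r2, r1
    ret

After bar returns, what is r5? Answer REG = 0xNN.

REG = 0x43

prologue: push r1 -> mem[0x97]=0xe2, sp=0x97
prologue: push r4 -> mem[0x96]=0x56, sp=0x96
body[0] sub  r1, r5, #61 -> r1=0x4f
body[1] xor  r4, r1, r0 -> r4=0x08
body[2] add  r1, r3, #25 -> r1=0x7a
body[3] add  r0, r5, #17 -> r0=0x9d
body[4] sub  r5, r2, r1 -> r5=0x43
epilogue: pop r4=0x56, sp=0x97
epilogue: pop r1=0xe2, sp=0x98
r5 is caller-saved -> body value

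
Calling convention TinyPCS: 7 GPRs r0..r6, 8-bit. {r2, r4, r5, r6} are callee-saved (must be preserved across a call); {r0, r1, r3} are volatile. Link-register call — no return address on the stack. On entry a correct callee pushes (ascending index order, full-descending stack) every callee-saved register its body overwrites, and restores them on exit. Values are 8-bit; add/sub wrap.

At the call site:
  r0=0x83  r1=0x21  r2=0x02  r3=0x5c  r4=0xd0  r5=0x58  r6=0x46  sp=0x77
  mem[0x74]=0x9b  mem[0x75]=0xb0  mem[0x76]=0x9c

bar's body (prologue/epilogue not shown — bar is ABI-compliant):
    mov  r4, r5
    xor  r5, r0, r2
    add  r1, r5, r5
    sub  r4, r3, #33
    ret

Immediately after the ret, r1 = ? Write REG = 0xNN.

REG = 0x02

prologue: push r4 -> mem[0x76]=0xd0, sp=0x76
prologue: push r5 -> mem[0x75]=0x58, sp=0x75
body[0] mov  r4, r5 -> r4=0x58
body[1] xor  r5, r0, r2 -> r5=0x81
body[2] add  r1, r5, r5 -> r1=0x02
body[3] sub  r4, r3, #33 -> r4=0x3b
epilogue: pop r5=0x58, sp=0x76
epilogue: pop r4=0xd0, sp=0x77
r1 is caller-saved -> body value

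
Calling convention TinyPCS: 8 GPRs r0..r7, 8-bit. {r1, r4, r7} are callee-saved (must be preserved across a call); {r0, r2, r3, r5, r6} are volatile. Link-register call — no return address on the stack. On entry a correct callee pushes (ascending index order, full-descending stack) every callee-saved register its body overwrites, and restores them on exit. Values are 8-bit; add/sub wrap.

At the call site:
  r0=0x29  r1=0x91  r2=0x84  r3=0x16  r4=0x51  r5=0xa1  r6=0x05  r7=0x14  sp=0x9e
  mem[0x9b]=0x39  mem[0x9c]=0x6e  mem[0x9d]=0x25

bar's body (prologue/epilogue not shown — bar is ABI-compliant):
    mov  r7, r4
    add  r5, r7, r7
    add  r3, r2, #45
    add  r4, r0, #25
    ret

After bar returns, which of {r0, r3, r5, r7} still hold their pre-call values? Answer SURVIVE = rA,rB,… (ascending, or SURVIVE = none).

prologue: push r4 -> mem[0x9d]=0x51, sp=0x9d
prologue: push r7 -> mem[0x9c]=0x14, sp=0x9c
body[0] mov  r7, r4 -> r7=0x51
body[1] add  r5, r7, r7 -> r5=0xa2
body[2] add  r3, r2, #45 -> r3=0xb1
body[3] add  r4, r0, #25 -> r4=0x42
epilogue: pop r7=0x14, sp=0x9d
epilogue: pop r4=0x51, sp=0x9e
r0: caller-saved, written=False
r3: caller-saved, written=True
r5: caller-saved, written=True
r7: callee-saved, written=True

SURVIVE = r0,r7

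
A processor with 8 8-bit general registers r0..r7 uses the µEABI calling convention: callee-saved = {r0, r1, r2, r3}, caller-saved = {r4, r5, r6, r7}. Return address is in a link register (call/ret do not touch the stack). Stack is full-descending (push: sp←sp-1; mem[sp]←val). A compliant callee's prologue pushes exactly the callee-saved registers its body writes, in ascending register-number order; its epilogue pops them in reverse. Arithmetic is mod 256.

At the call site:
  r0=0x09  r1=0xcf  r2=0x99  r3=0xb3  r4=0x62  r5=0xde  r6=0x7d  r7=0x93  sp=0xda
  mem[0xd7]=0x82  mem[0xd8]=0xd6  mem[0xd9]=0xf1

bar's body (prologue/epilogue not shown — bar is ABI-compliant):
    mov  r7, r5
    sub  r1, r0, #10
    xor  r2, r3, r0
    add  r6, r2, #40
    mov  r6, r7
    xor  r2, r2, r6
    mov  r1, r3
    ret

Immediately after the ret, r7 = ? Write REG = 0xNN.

prologue: push r1 → mem[0xd9]=0xcf, sp=0xd9
prologue: push r2 → mem[0xd8]=0x99, sp=0xd8
body[0] mov  r7, r5 → r7=0xde
body[1] sub  r1, r0, #10 → r1=0xff
body[2] xor  r2, r3, r0 → r2=0xba
body[3] add  r6, r2, #40 → r6=0xe2
body[4] mov  r6, r7 → r6=0xde
body[5] xor  r2, r2, r6 → r2=0x64
body[6] mov  r1, r3 → r1=0xb3
epilogue: pop r2=0x99, sp=0xd9
epilogue: pop r1=0xcf, sp=0xda
r7 is caller-saved → body value

REG = 0xde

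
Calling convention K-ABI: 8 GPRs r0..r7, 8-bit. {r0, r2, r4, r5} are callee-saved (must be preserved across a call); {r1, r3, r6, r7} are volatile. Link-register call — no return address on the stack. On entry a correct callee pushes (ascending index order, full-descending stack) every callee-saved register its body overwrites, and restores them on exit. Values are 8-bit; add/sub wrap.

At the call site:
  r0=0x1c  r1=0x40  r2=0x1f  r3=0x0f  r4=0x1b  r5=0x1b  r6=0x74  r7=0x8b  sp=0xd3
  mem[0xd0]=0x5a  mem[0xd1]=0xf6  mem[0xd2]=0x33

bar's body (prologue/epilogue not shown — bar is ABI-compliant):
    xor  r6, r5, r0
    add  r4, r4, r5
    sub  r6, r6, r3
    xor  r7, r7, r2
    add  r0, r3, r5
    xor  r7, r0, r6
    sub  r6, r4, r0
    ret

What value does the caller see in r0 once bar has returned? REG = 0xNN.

REG = 0x1c

prologue: push r0 → mem[0xd2]=0x1c, sp=0xd2
prologue: push r4 → mem[0xd1]=0x1b, sp=0xd1
body[0] xor  r6, r5, r0 → r6=0x07
body[1] add  r4, r4, r5 → r4=0x36
body[2] sub  r6, r6, r3 → r6=0xf8
body[3] xor  r7, r7, r2 → r7=0x94
body[4] add  r0, r3, r5 → r0=0x2a
body[5] xor  r7, r0, r6 → r7=0xd2
body[6] sub  r6, r4, r0 → r6=0x0c
epilogue: pop r4=0x1b, sp=0xd2
epilogue: pop r0=0x1c, sp=0xd3
r0 is callee-saved → restored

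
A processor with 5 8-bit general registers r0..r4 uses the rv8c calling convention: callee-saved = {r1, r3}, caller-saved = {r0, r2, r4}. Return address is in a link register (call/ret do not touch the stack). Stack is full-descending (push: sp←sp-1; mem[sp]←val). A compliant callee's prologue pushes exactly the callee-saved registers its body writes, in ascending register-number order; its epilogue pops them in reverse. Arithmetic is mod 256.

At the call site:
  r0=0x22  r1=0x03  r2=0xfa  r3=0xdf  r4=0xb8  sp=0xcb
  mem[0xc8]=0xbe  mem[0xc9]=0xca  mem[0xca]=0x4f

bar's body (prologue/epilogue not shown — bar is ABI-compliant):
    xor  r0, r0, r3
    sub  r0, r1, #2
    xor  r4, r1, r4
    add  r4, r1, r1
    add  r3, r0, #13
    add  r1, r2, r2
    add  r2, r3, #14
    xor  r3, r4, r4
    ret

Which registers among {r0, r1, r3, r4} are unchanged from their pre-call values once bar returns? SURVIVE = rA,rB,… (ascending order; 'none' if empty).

SURVIVE = r1,r3

prologue: push r1 → mem[0xca]=0x03, sp=0xca
prologue: push r3 → mem[0xc9]=0xdf, sp=0xc9
body[0] xor  r0, r0, r3 → r0=0xfd
body[1] sub  r0, r1, #2 → r0=0x01
body[2] xor  r4, r1, r4 → r4=0xbb
body[3] add  r4, r1, r1 → r4=0x06
body[4] add  r3, r0, #13 → r3=0x0e
body[5] add  r1, r2, r2 → r1=0xf4
body[6] add  r2, r3, #14 → r2=0x1c
body[7] xor  r3, r4, r4 → r3=0x00
epilogue: pop r3=0xdf, sp=0xca
epilogue: pop r1=0x03, sp=0xcb
r0: caller-saved, written=True
r1: callee-saved, written=True
r3: callee-saved, written=True
r4: caller-saved, written=True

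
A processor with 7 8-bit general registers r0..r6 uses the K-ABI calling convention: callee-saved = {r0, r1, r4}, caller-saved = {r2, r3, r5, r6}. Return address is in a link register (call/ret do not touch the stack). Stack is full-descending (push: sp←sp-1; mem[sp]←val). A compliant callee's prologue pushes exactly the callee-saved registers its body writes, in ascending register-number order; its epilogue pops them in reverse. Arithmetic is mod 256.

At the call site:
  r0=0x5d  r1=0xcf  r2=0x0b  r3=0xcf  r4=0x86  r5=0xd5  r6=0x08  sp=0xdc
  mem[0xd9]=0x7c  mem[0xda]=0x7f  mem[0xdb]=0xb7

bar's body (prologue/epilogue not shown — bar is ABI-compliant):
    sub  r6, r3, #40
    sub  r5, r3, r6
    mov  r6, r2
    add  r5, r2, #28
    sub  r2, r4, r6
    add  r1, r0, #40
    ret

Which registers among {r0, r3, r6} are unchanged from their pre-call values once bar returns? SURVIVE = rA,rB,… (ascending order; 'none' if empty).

SURVIVE = r0,r3

prologue: push r1 -> mem[0xdb]=0xcf, sp=0xdb
body[0] sub  r6, r3, #40 -> r6=0xa7
body[1] sub  r5, r3, r6 -> r5=0x28
body[2] mov  r6, r2 -> r6=0x0b
body[3] add  r5, r2, #28 -> r5=0x27
body[4] sub  r2, r4, r6 -> r2=0x7b
body[5] add  r1, r0, #40 -> r1=0x85
epilogue: pop r1=0xcf, sp=0xdc
r0: callee-saved, written=False
r3: caller-saved, written=False
r6: caller-saved, written=True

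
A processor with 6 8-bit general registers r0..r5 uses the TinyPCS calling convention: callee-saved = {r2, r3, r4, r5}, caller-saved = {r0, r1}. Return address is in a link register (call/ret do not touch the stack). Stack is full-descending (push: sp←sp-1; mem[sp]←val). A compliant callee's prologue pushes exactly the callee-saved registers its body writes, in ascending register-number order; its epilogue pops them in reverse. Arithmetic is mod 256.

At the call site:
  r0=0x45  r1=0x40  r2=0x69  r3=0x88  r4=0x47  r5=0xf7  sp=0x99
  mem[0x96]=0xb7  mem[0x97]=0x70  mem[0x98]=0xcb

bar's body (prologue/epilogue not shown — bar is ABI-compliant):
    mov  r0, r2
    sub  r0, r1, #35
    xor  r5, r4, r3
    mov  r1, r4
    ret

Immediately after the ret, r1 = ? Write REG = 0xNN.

REG = 0x47

prologue: push r5 -> mem[0x98]=0xf7, sp=0x98
body[0] mov  r0, r2 -> r0=0x69
body[1] sub  r0, r1, #35 -> r0=0x1d
body[2] xor  r5, r4, r3 -> r5=0xcf
body[3] mov  r1, r4 -> r1=0x47
epilogue: pop r5=0xf7, sp=0x99
r1 is caller-saved -> body value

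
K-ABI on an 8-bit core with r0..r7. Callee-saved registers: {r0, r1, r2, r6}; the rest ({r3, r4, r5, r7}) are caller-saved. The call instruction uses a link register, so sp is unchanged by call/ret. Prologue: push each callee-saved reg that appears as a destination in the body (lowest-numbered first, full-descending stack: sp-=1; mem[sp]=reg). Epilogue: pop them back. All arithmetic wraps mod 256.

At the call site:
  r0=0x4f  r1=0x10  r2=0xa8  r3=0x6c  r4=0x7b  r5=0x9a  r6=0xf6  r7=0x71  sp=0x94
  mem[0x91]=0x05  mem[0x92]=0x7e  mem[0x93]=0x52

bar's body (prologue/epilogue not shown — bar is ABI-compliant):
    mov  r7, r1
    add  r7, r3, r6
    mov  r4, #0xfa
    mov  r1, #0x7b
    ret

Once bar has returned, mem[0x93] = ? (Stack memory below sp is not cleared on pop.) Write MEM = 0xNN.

MEM = 0x10

prologue: push r1 → mem[0x93]=0x10, sp=0x93
body[0] mov  r7, r1 → r7=0x10
body[1] add  r7, r3, r6 → r7=0x62
body[2] mov  r4, #0xfa → r4=0xfa
body[3] mov  r1, #0x7b → r1=0x7b
epilogue: pop r1=0x10, sp=0x94
prologue pushed ['r1'] at ['0x93']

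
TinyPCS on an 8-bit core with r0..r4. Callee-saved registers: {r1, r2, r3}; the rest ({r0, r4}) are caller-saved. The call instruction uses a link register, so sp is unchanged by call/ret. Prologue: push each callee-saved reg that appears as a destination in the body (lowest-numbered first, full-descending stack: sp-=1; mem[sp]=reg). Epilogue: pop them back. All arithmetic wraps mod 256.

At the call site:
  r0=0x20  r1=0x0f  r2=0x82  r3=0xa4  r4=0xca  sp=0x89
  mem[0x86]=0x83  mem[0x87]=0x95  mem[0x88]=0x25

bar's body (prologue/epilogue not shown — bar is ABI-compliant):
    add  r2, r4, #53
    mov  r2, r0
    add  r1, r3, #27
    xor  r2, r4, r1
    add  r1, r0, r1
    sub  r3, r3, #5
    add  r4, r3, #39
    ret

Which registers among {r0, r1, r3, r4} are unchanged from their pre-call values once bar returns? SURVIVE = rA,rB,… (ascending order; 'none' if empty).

SURVIVE = r0,r1,r3

prologue: push r1 → mem[0x88]=0x0f, sp=0x88
prologue: push r2 → mem[0x87]=0x82, sp=0x87
prologue: push r3 → mem[0x86]=0xa4, sp=0x86
body[0] add  r2, r4, #53 → r2=0xff
body[1] mov  r2, r0 → r2=0x20
body[2] add  r1, r3, #27 → r1=0xbf
body[3] xor  r2, r4, r1 → r2=0x75
body[4] add  r1, r0, r1 → r1=0xdf
body[5] sub  r3, r3, #5 → r3=0x9f
body[6] add  r4, r3, #39 → r4=0xc6
epilogue: pop r3=0xa4, sp=0x87
epilogue: pop r2=0x82, sp=0x88
epilogue: pop r1=0x0f, sp=0x89
r0: caller-saved, written=False
r1: callee-saved, written=True
r3: callee-saved, written=True
r4: caller-saved, written=True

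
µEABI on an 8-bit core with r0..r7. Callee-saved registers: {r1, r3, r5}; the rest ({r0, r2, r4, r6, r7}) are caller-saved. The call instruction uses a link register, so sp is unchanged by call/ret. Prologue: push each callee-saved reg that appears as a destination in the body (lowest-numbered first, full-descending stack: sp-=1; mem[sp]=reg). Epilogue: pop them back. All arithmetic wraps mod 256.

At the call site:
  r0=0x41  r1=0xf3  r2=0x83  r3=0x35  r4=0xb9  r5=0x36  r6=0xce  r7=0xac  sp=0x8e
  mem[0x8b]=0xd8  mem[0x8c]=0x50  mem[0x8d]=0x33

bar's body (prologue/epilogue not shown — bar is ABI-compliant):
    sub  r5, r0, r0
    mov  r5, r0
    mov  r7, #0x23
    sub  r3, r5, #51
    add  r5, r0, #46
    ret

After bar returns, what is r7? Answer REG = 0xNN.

prologue: push r3 -> mem[0x8d]=0x35, sp=0x8d
prologue: push r5 -> mem[0x8c]=0x36, sp=0x8c
body[0] sub  r5, r0, r0 -> r5=0x00
body[1] mov  r5, r0 -> r5=0x41
body[2] mov  r7, #0x23 -> r7=0x23
body[3] sub  r3, r5, #51 -> r3=0x0e
body[4] add  r5, r0, #46 -> r5=0x6f
epilogue: pop r5=0x36, sp=0x8d
epilogue: pop r3=0x35, sp=0x8e
r7 is caller-saved -> body value

REG = 0x23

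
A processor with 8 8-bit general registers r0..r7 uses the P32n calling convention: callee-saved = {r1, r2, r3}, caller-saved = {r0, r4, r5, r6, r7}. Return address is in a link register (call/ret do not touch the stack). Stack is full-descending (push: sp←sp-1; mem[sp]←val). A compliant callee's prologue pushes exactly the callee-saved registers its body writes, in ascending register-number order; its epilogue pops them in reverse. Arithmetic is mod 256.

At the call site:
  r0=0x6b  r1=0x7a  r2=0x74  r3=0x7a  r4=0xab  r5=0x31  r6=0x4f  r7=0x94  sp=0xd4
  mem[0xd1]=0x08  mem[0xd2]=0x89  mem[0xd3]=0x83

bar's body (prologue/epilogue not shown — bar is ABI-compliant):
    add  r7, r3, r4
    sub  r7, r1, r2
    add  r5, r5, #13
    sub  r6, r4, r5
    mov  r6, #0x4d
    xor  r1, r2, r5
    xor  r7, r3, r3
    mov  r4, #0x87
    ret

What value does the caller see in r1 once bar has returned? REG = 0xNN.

REG = 0x7a

prologue: push r1 → mem[0xd3]=0x7a, sp=0xd3
body[0] add  r7, r3, r4 → r7=0x25
body[1] sub  r7, r1, r2 → r7=0x06
body[2] add  r5, r5, #13 → r5=0x3e
body[3] sub  r6, r4, r5 → r6=0x6d
body[4] mov  r6, #0x4d → r6=0x4d
body[5] xor  r1, r2, r5 → r1=0x4a
body[6] xor  r7, r3, r3 → r7=0x00
body[7] mov  r4, #0x87 → r4=0x87
epilogue: pop r1=0x7a, sp=0xd4
r1 is callee-saved → restored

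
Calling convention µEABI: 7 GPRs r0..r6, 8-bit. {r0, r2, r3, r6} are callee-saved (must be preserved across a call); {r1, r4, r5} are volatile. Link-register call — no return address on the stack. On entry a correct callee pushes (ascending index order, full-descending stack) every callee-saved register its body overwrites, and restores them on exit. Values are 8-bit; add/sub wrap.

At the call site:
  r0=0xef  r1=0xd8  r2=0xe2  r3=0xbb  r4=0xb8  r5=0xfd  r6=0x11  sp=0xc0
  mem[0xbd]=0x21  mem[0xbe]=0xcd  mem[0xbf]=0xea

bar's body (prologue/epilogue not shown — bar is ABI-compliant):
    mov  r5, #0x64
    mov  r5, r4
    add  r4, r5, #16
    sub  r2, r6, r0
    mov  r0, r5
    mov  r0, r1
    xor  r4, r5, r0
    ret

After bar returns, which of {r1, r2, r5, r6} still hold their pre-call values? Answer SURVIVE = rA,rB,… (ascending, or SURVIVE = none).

SURVIVE = r1,r2,r6

prologue: push r0 → mem[0xbf]=0xef, sp=0xbf
prologue: push r2 → mem[0xbe]=0xe2, sp=0xbe
body[0] mov  r5, #0x64 → r5=0x64
body[1] mov  r5, r4 → r5=0xb8
body[2] add  r4, r5, #16 → r4=0xc8
body[3] sub  r2, r6, r0 → r2=0x22
body[4] mov  r0, r5 → r0=0xb8
body[5] mov  r0, r1 → r0=0xd8
body[6] xor  r4, r5, r0 → r4=0x60
epilogue: pop r2=0xe2, sp=0xbf
epilogue: pop r0=0xef, sp=0xc0
r1: caller-saved, written=False
r2: callee-saved, written=True
r5: caller-saved, written=True
r6: callee-saved, written=False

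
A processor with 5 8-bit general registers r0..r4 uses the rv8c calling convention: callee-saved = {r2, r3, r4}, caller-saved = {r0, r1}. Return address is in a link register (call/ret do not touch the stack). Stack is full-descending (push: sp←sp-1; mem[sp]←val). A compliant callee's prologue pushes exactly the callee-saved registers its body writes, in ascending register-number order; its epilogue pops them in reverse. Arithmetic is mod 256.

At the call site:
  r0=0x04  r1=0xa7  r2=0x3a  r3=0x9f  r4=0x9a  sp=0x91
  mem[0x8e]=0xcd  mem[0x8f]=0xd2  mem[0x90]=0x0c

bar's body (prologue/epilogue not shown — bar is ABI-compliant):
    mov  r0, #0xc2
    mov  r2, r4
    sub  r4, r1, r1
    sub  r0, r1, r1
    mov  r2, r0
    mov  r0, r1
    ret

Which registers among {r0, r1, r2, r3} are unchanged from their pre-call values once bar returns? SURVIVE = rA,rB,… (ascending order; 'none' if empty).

prologue: push r2 → mem[0x90]=0x3a, sp=0x90
prologue: push r4 → mem[0x8f]=0x9a, sp=0x8f
body[0] mov  r0, #0xc2 → r0=0xc2
body[1] mov  r2, r4 → r2=0x9a
body[2] sub  r4, r1, r1 → r4=0x00
body[3] sub  r0, r1, r1 → r0=0x00
body[4] mov  r2, r0 → r2=0x00
body[5] mov  r0, r1 → r0=0xa7
epilogue: pop r4=0x9a, sp=0x90
epilogue: pop r2=0x3a, sp=0x91
r0: caller-saved, written=True
r1: caller-saved, written=False
r2: callee-saved, written=True
r3: callee-saved, written=False

SURVIVE = r1,r2,r3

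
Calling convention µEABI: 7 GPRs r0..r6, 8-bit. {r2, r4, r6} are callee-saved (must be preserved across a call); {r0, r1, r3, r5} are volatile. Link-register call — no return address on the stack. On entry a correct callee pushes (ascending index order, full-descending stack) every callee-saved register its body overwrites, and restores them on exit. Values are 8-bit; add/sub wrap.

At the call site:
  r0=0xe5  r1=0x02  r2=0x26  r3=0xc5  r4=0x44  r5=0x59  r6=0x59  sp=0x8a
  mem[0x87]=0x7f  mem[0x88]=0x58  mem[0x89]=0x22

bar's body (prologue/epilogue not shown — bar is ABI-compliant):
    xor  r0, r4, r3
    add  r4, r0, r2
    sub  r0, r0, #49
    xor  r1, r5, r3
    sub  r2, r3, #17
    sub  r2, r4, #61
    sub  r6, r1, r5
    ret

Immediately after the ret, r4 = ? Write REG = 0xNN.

REG = 0x44

prologue: push r2 -> mem[0x89]=0x26, sp=0x89
prologue: push r4 -> mem[0x88]=0x44, sp=0x88
prologue: push r6 -> mem[0x87]=0x59, sp=0x87
body[0] xor  r0, r4, r3 -> r0=0x81
body[1] add  r4, r0, r2 -> r4=0xa7
body[2] sub  r0, r0, #49 -> r0=0x50
body[3] xor  r1, r5, r3 -> r1=0x9c
body[4] sub  r2, r3, #17 -> r2=0xb4
body[5] sub  r2, r4, #61 -> r2=0x6a
body[6] sub  r6, r1, r5 -> r6=0x43
epilogue: pop r6=0x59, sp=0x88
epilogue: pop r4=0x44, sp=0x89
epilogue: pop r2=0x26, sp=0x8a
r4 is callee-saved -> restored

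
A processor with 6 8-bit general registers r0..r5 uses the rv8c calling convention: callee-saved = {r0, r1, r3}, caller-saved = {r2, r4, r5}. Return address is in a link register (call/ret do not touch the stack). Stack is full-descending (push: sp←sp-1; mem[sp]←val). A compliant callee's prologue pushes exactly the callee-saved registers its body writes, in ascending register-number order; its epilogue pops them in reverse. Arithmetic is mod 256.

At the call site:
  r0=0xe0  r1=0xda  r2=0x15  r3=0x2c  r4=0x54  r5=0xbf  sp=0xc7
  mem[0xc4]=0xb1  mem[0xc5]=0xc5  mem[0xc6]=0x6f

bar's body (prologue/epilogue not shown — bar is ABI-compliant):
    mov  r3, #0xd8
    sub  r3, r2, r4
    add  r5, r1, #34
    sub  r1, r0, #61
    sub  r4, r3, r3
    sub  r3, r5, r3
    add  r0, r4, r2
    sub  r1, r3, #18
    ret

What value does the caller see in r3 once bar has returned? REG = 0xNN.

prologue: push r0 → mem[0xc6]=0xe0, sp=0xc6
prologue: push r1 → mem[0xc5]=0xda, sp=0xc5
prologue: push r3 → mem[0xc4]=0x2c, sp=0xc4
body[0] mov  r3, #0xd8 → r3=0xd8
body[1] sub  r3, r2, r4 → r3=0xc1
body[2] add  r5, r1, #34 → r5=0xfc
body[3] sub  r1, r0, #61 → r1=0xa3
body[4] sub  r4, r3, r3 → r4=0x00
body[5] sub  r3, r5, r3 → r3=0x3b
body[6] add  r0, r4, r2 → r0=0x15
body[7] sub  r1, r3, #18 → r1=0x29
epilogue: pop r3=0x2c, sp=0xc5
epilogue: pop r1=0xda, sp=0xc6
epilogue: pop r0=0xe0, sp=0xc7
r3 is callee-saved → restored

REG = 0x2c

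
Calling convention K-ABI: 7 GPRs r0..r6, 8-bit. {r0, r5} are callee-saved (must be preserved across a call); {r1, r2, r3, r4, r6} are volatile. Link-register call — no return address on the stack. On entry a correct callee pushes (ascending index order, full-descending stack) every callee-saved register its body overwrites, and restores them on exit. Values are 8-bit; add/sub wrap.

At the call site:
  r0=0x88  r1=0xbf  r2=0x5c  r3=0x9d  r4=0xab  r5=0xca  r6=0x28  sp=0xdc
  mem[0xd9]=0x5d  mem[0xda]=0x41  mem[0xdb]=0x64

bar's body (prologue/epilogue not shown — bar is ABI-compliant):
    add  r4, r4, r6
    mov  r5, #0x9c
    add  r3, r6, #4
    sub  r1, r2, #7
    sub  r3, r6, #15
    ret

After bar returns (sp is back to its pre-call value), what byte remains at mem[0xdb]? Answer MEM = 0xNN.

prologue: push r5 → mem[0xdb]=0xca, sp=0xdb
body[0] add  r4, r4, r6 → r4=0xd3
body[1] mov  r5, #0x9c → r5=0x9c
body[2] add  r3, r6, #4 → r3=0x2c
body[3] sub  r1, r2, #7 → r1=0x55
body[4] sub  r3, r6, #15 → r3=0x19
epilogue: pop r5=0xca, sp=0xdc
prologue pushed ['r5'] at ['0xdb']

MEM = 0xca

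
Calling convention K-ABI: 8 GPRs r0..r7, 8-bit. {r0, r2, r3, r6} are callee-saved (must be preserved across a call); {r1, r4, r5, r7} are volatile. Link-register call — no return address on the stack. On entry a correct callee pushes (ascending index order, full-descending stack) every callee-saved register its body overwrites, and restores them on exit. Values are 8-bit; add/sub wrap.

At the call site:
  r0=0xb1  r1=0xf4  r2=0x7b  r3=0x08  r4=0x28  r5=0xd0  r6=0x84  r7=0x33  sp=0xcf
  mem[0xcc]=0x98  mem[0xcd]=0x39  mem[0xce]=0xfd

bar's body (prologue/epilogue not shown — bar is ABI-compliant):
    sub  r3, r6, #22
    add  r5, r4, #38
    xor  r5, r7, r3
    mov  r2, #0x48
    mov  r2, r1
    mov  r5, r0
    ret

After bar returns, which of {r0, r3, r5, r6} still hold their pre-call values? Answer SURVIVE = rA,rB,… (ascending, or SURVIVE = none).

prologue: push r2 -> mem[0xce]=0x7b, sp=0xce
prologue: push r3 -> mem[0xcd]=0x08, sp=0xcd
body[0] sub  r3, r6, #22 -> r3=0x6e
body[1] add  r5, r4, #38 -> r5=0x4e
body[2] xor  r5, r7, r3 -> r5=0x5d
body[3] mov  r2, #0x48 -> r2=0x48
body[4] mov  r2, r1 -> r2=0xf4
body[5] mov  r5, r0 -> r5=0xb1
epilogue: pop r3=0x08, sp=0xce
epilogue: pop r2=0x7b, sp=0xcf
r0: callee-saved, written=False
r3: callee-saved, written=True
r5: caller-saved, written=True
r6: callee-saved, written=False

SURVIVE = r0,r3,r6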